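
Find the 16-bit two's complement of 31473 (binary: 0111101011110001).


Original: 0111101011110001
Step 1 - Invert all bits: 1000010100001110
Step 2 - Add 1: 1000010100001110 + 1
= 1000010100001111 (represents -31473)


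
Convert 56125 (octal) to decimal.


Positional values:
Position 0: 5 × 8^0 = 5
Position 1: 2 × 8^1 = 16
Position 2: 1 × 8^2 = 64
Position 3: 6 × 8^3 = 3072
Position 4: 5 × 8^4 = 20480
Sum = 5 + 16 + 64 + 3072 + 20480
= 23637


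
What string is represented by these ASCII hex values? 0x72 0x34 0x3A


Codes (hex): 0x72 0x34 0x3A
Per-code ASCII lookup:
  0x72 = 114  (range 97-122: lowercase, 114 - 97 = 17) → 'r'
  0x34 = 52  (range 48-57: digits, 52 - 48 = 4) → '4'
  0x3A = 58  (special character) → ':'
= 'r4:'


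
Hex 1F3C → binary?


Each hex digit → 4 binary bits:
  1 = 0001
  F = 1111
  3 = 0011
  C = 1100
Concatenate: 0001 1111 0011 1100
= 0001111100111100


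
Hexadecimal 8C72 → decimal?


Positional values:
Position 0: 2 × 16^0 = 2 × 1 = 2
Position 1: 7 × 16^1 = 7 × 16 = 112
Position 2: C × 16^2 = 12 × 256 = 3072
Position 3: 8 × 16^3 = 8 × 4096 = 32768
Sum = 2 + 112 + 3072 + 32768
= 35954


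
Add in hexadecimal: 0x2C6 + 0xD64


Align and add column by column (LSB to MSB, each column mod 16 with carry):
  02C6
+ 0D64
  ----
  col 0: 6(6) + 4(4) + 0 (carry in) = 10 → A(10), carry out 0
  col 1: C(12) + 6(6) + 0 (carry in) = 18 → 2(2), carry out 1
  col 2: 2(2) + D(13) + 1 (carry in) = 16 → 0(0), carry out 1
  col 3: 0(0) + 0(0) + 1 (carry in) = 1 → 1(1), carry out 0
Reading digits MSB→LSB: 102A
Strip leading zeros: 102A
= 0x102A


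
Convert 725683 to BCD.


Each digit → 4-bit binary:
  7 → 0111
  2 → 0010
  5 → 0101
  6 → 0110
  8 → 1000
  3 → 0011
= 0111 0010 0101 0110 1000 0011


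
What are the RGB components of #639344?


Hex: #639344
R = 63₁₆ = 99
G = 93₁₆ = 147
B = 44₁₆ = 68
= RGB(99, 147, 68)


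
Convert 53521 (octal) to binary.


Each octal digit → 3 binary bits:
  5 = 101
  3 = 011
  5 = 101
  2 = 010
  1 = 001
Concatenate: 101 011 101 010 001
= 101011101010001


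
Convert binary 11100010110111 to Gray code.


Binary: 11100010110111
Gray code: G = B XOR (B >> 1)
B >> 1 = 01110001011011
11100010110111 XOR 01110001011011:
  1 XOR 0 = 1
  1 XOR 1 = 0
  1 XOR 1 = 0
  0 XOR 1 = 1
  0 XOR 0 = 0
  0 XOR 0 = 0
  1 XOR 0 = 1
  0 XOR 1 = 1
  1 XOR 0 = 1
  1 XOR 1 = 0
  0 XOR 1 = 1
  1 XOR 0 = 1
  1 XOR 1 = 0
  1 XOR 1 = 0
= 10010011101100


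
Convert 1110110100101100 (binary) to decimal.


Positional values:
Bit 2: 1 × 2^2 = 4
Bit 3: 1 × 2^3 = 8
Bit 5: 1 × 2^5 = 32
Bit 8: 1 × 2^8 = 256
Bit 10: 1 × 2^10 = 1024
Bit 11: 1 × 2^11 = 2048
Bit 13: 1 × 2^13 = 8192
Bit 14: 1 × 2^14 = 16384
Bit 15: 1 × 2^15 = 32768
Sum = 4 + 8 + 32 + 256 + 1024 + 2048 + 8192 + 16384 + 32768
= 60716


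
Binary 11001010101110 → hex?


Group into 4-bit nibbles: 0011001010101110
  0011 = 3
  0010 = 2
  1010 = A
  1110 = E
= 0x32AE


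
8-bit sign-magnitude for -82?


Sign bit: 1 (negative)
Magnitude: 82 = 1010010
= 11010010


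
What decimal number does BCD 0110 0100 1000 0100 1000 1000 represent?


Each 4-bit group → digit:
  0110 → 6
  0100 → 4
  1000 → 8
  0100 → 4
  1000 → 8
  1000 → 8
= 648488


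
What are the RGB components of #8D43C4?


Hex: #8D43C4
R = 8D₁₆ = 141
G = 43₁₆ = 67
B = C4₁₆ = 196
= RGB(141, 67, 196)


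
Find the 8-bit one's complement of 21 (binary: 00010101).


Original: 00010101
Invert all bits:
  bit 0: 0 → 1
  bit 1: 0 → 1
  bit 2: 0 → 1
  bit 3: 1 → 0
  bit 4: 0 → 1
  bit 5: 1 → 0
  bit 6: 0 → 1
  bit 7: 1 → 0
= 11101010


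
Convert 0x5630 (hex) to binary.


Each hex digit → 4 binary bits:
  5 = 0101
  6 = 0110
  3 = 0011
  0 = 0000
Concatenate: 0101 0110 0011 0000
= 0101011000110000


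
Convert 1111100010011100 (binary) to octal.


Group into 3-bit groups: 001111100010011100
  001 = 1
  111 = 7
  100 = 4
  010 = 2
  011 = 3
  100 = 4
= 0o174234


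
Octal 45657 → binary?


Each octal digit → 3 binary bits:
  4 = 100
  5 = 101
  6 = 110
  5 = 101
  7 = 111
Concatenate: 100 101 110 101 111
= 100101110101111


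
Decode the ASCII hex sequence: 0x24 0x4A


Codes (hex): 0x24 0x4A
Per-code ASCII lookup:
  0x24 = 36  (special character) → '$'
  0x4A = 74  (range 65-90: uppercase, 74 - 65 = 9) → 'J'
= '$J'


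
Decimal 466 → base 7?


Divide by 7 repeatedly:
466 ÷ 7 = 66 remainder 4
66 ÷ 7 = 9 remainder 3
9 ÷ 7 = 1 remainder 2
1 ÷ 7 = 0 remainder 1
Reading remainders bottom-up:
= 1234


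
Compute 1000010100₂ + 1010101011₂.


Align and add column by column (LSB to MSB, carry propagating):
  01000010100
+ 01010101011
  -----------
  col 0: 0 + 1 + 0 (carry in) = 1 → bit 1, carry out 0
  col 1: 0 + 1 + 0 (carry in) = 1 → bit 1, carry out 0
  col 2: 1 + 0 + 0 (carry in) = 1 → bit 1, carry out 0
  col 3: 0 + 1 + 0 (carry in) = 1 → bit 1, carry out 0
  col 4: 1 + 0 + 0 (carry in) = 1 → bit 1, carry out 0
  col 5: 0 + 1 + 0 (carry in) = 1 → bit 1, carry out 0
  col 6: 0 + 0 + 0 (carry in) = 0 → bit 0, carry out 0
  col 7: 0 + 1 + 0 (carry in) = 1 → bit 1, carry out 0
  col 8: 0 + 0 + 0 (carry in) = 0 → bit 0, carry out 0
  col 9: 1 + 1 + 0 (carry in) = 2 → bit 0, carry out 1
  col 10: 0 + 0 + 1 (carry in) = 1 → bit 1, carry out 0
Reading bits MSB→LSB: 10010111111
Strip leading zeros: 10010111111
= 10010111111


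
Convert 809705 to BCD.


Each digit → 4-bit binary:
  8 → 1000
  0 → 0000
  9 → 1001
  7 → 0111
  0 → 0000
  5 → 0101
= 1000 0000 1001 0111 0000 0101


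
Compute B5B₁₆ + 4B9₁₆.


Align and add column by column (LSB to MSB, each column mod 16 with carry):
  0B5B
+ 04B9
  ----
  col 0: B(11) + 9(9) + 0 (carry in) = 20 → 4(4), carry out 1
  col 1: 5(5) + B(11) + 1 (carry in) = 17 → 1(1), carry out 1
  col 2: B(11) + 4(4) + 1 (carry in) = 16 → 0(0), carry out 1
  col 3: 0(0) + 0(0) + 1 (carry in) = 1 → 1(1), carry out 0
Reading digits MSB→LSB: 1014
Strip leading zeros: 1014
= 0x1014


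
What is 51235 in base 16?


Divide by 16 repeatedly:
51235 ÷ 16 = 3202 remainder 3 (3)
3202 ÷ 16 = 200 remainder 2 (2)
200 ÷ 16 = 12 remainder 8 (8)
12 ÷ 16 = 0 remainder 12 (C)
Reading remainders bottom-up:
= 0xC823


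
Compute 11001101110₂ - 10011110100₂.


Align and subtract column by column (LSB to MSB, borrowing when needed):
  11001101110
- 10011110100
  -----------
  col 0: (0 - 0 borrow-in) - 0 → 0 - 0 = 0, borrow out 0
  col 1: (1 - 0 borrow-in) - 0 → 1 - 0 = 1, borrow out 0
  col 2: (1 - 0 borrow-in) - 1 → 1 - 1 = 0, borrow out 0
  col 3: (1 - 0 borrow-in) - 0 → 1 - 0 = 1, borrow out 0
  col 4: (0 - 0 borrow-in) - 1 → borrow from next column: (0+2) - 1 = 1, borrow out 1
  col 5: (1 - 1 borrow-in) - 1 → borrow from next column: (0+2) - 1 = 1, borrow out 1
  col 6: (1 - 1 borrow-in) - 1 → borrow from next column: (0+2) - 1 = 1, borrow out 1
  col 7: (0 - 1 borrow-in) - 1 → borrow from next column: (-1+2) - 1 = 0, borrow out 1
  col 8: (0 - 1 borrow-in) - 0 → borrow from next column: (-1+2) - 0 = 1, borrow out 1
  col 9: (1 - 1 borrow-in) - 0 → 0 - 0 = 0, borrow out 0
  col 10: (1 - 0 borrow-in) - 1 → 1 - 1 = 0, borrow out 0
Reading bits MSB→LSB: 00101111010
Strip leading zeros: 101111010
= 101111010


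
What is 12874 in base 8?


Divide by 8 repeatedly:
12874 ÷ 8 = 1609 remainder 2
1609 ÷ 8 = 201 remainder 1
201 ÷ 8 = 25 remainder 1
25 ÷ 8 = 3 remainder 1
3 ÷ 8 = 0 remainder 3
Reading remainders bottom-up:
= 0o31112


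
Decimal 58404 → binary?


Divide by 2 repeatedly:
58404 ÷ 2 = 29202 remainder 0
29202 ÷ 2 = 14601 remainder 0
14601 ÷ 2 = 7300 remainder 1
7300 ÷ 2 = 3650 remainder 0
3650 ÷ 2 = 1825 remainder 0
1825 ÷ 2 = 912 remainder 1
912 ÷ 2 = 456 remainder 0
456 ÷ 2 = 228 remainder 0
228 ÷ 2 = 114 remainder 0
114 ÷ 2 = 57 remainder 0
57 ÷ 2 = 28 remainder 1
28 ÷ 2 = 14 remainder 0
14 ÷ 2 = 7 remainder 0
7 ÷ 2 = 3 remainder 1
3 ÷ 2 = 1 remainder 1
1 ÷ 2 = 0 remainder 1
Reading remainders bottom-up:
= 1110010000100100


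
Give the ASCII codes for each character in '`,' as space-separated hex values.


String: '`,'  (2 characters)
Per-character ASCII lookup:
  '`': special character: '`' = 96 → 0x60
  ',': special character: ',' = 44 → 0x2C
= 0x60 0x2C


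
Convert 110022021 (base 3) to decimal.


Positional values (base 3):
  1 × 3^0 = 1 × 1 = 1
  2 × 3^1 = 2 × 3 = 6
  0 × 3^2 = 0 × 9 = 0
  2 × 3^3 = 2 × 27 = 54
  2 × 3^4 = 2 × 81 = 162
  0 × 3^5 = 0 × 243 = 0
  0 × 3^6 = 0 × 729 = 0
  1 × 3^7 = 1 × 2187 = 2187
  1 × 3^8 = 1 × 6561 = 6561
Sum = 1 + 6 + 0 + 54 + 162 + 0 + 0 + 2187 + 6561
= 8971


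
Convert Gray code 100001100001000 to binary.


Gray code: 100001100001000
MSB stays the same: 1
Each subsequent bit = prev_binary XOR current_gray:
  B[1] = 1 XOR 0 = 1
  B[2] = 1 XOR 0 = 1
  B[3] = 1 XOR 0 = 1
  B[4] = 1 XOR 0 = 1
  B[5] = 1 XOR 1 = 0
  B[6] = 0 XOR 1 = 1
  B[7] = 1 XOR 0 = 1
  B[8] = 1 XOR 0 = 1
  B[9] = 1 XOR 0 = 1
  B[10] = 1 XOR 0 = 1
  B[11] = 1 XOR 1 = 0
  B[12] = 0 XOR 0 = 0
  B[13] = 0 XOR 0 = 0
  B[14] = 0 XOR 0 = 0
= 111110111110000 (32240 decimal)


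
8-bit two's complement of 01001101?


Original: 01001101
Step 1 - Invert all bits: 10110010
Step 2 - Add 1: 10110010 + 1
= 10110011 (represents -77)


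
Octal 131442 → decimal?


Positional values:
Position 0: 2 × 8^0 = 2
Position 1: 4 × 8^1 = 32
Position 2: 4 × 8^2 = 256
Position 3: 1 × 8^3 = 512
Position 4: 3 × 8^4 = 12288
Position 5: 1 × 8^5 = 32768
Sum = 2 + 32 + 256 + 512 + 12288 + 32768
= 45858


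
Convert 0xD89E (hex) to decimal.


Positional values:
Position 0: E × 16^0 = 14 × 1 = 14
Position 1: 9 × 16^1 = 9 × 16 = 144
Position 2: 8 × 16^2 = 8 × 256 = 2048
Position 3: D × 16^3 = 13 × 4096 = 53248
Sum = 14 + 144 + 2048 + 53248
= 55454


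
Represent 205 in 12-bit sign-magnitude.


Sign bit: 0 (positive)
Magnitude: 205 = 00011001101
= 000011001101


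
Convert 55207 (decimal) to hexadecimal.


Divide by 16 repeatedly:
55207 ÷ 16 = 3450 remainder 7 (7)
3450 ÷ 16 = 215 remainder 10 (A)
215 ÷ 16 = 13 remainder 7 (7)
13 ÷ 16 = 0 remainder 13 (D)
Reading remainders bottom-up:
= 0xD7A7


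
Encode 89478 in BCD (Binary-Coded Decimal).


Each digit → 4-bit binary:
  8 → 1000
  9 → 1001
  4 → 0100
  7 → 0111
  8 → 1000
= 1000 1001 0100 0111 1000


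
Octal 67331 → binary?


Each octal digit → 3 binary bits:
  6 = 110
  7 = 111
  3 = 011
  3 = 011
  1 = 001
Concatenate: 110 111 011 011 001
= 110111011011001


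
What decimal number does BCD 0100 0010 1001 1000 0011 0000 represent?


Each 4-bit group → digit:
  0100 → 4
  0010 → 2
  1001 → 9
  1000 → 8
  0011 → 3
  0000 → 0
= 429830


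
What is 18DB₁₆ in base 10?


Positional values:
Position 0: B × 16^0 = 11 × 1 = 11
Position 1: D × 16^1 = 13 × 16 = 208
Position 2: 8 × 16^2 = 8 × 256 = 2048
Position 3: 1 × 16^3 = 1 × 4096 = 4096
Sum = 11 + 208 + 2048 + 4096
= 6363


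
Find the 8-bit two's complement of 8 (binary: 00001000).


Original: 00001000
Step 1 - Invert all bits: 11110111
Step 2 - Add 1: 11110111 + 1
= 11111000 (represents -8)


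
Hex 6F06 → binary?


Each hex digit → 4 binary bits:
  6 = 0110
  F = 1111
  0 = 0000
  6 = 0110
Concatenate: 0110 1111 0000 0110
= 0110111100000110


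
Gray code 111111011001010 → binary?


Gray code: 111111011001010
MSB stays the same: 1
Each subsequent bit = prev_binary XOR current_gray:
  B[1] = 1 XOR 1 = 0
  B[2] = 0 XOR 1 = 1
  B[3] = 1 XOR 1 = 0
  B[4] = 0 XOR 1 = 1
  B[5] = 1 XOR 1 = 0
  B[6] = 0 XOR 0 = 0
  B[7] = 0 XOR 1 = 1
  B[8] = 1 XOR 1 = 0
  B[9] = 0 XOR 0 = 0
  B[10] = 0 XOR 0 = 0
  B[11] = 0 XOR 1 = 1
  B[12] = 1 XOR 0 = 1
  B[13] = 1 XOR 1 = 0
  B[14] = 0 XOR 0 = 0
= 101010010001100 (21644 decimal)


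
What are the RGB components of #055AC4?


Hex: #055AC4
R = 05₁₆ = 5
G = 5A₁₆ = 90
B = C4₁₆ = 196
= RGB(5, 90, 196)


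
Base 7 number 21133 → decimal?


Positional values (base 7):
  3 × 7^0 = 3 × 1 = 3
  3 × 7^1 = 3 × 7 = 21
  1 × 7^2 = 1 × 49 = 49
  1 × 7^3 = 1 × 343 = 343
  2 × 7^4 = 2 × 2401 = 4802
Sum = 3 + 21 + 49 + 343 + 4802
= 5218


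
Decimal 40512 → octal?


Divide by 8 repeatedly:
40512 ÷ 8 = 5064 remainder 0
5064 ÷ 8 = 633 remainder 0
633 ÷ 8 = 79 remainder 1
79 ÷ 8 = 9 remainder 7
9 ÷ 8 = 1 remainder 1
1 ÷ 8 = 0 remainder 1
Reading remainders bottom-up:
= 0o117100


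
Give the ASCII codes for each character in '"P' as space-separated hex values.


String: '"P'  (2 characters)
Per-character ASCII lookup:
  '"': special character: '"' = 34 → 0x22
  'P': uppercase starts at 65: 'P' = 65 + 15 = 80 → 0x50
= 0x22 0x50


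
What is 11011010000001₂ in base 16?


Group into 4-bit nibbles: 0011011010000001
  0011 = 3
  0110 = 6
  1000 = 8
  0001 = 1
= 0x3681


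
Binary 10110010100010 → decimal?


Positional values:
Bit 1: 1 × 2^1 = 2
Bit 5: 1 × 2^5 = 32
Bit 7: 1 × 2^7 = 128
Bit 10: 1 × 2^10 = 1024
Bit 11: 1 × 2^11 = 2048
Bit 13: 1 × 2^13 = 8192
Sum = 2 + 32 + 128 + 1024 + 2048 + 8192
= 11426


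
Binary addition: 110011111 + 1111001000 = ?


Align and add column by column (LSB to MSB, carry propagating):
  00110011111
+ 01111001000
  -----------
  col 0: 1 + 0 + 0 (carry in) = 1 → bit 1, carry out 0
  col 1: 1 + 0 + 0 (carry in) = 1 → bit 1, carry out 0
  col 2: 1 + 0 + 0 (carry in) = 1 → bit 1, carry out 0
  col 3: 1 + 1 + 0 (carry in) = 2 → bit 0, carry out 1
  col 4: 1 + 0 + 1 (carry in) = 2 → bit 0, carry out 1
  col 5: 0 + 0 + 1 (carry in) = 1 → bit 1, carry out 0
  col 6: 0 + 1 + 0 (carry in) = 1 → bit 1, carry out 0
  col 7: 1 + 1 + 0 (carry in) = 2 → bit 0, carry out 1
  col 8: 1 + 1 + 1 (carry in) = 3 → bit 1, carry out 1
  col 9: 0 + 1 + 1 (carry in) = 2 → bit 0, carry out 1
  col 10: 0 + 0 + 1 (carry in) = 1 → bit 1, carry out 0
Reading bits MSB→LSB: 10101100111
Strip leading zeros: 10101100111
= 10101100111


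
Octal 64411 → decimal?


Positional values:
Position 0: 1 × 8^0 = 1
Position 1: 1 × 8^1 = 8
Position 2: 4 × 8^2 = 256
Position 3: 4 × 8^3 = 2048
Position 4: 6 × 8^4 = 24576
Sum = 1 + 8 + 256 + 2048 + 24576
= 26889


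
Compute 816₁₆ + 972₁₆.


Align and add column by column (LSB to MSB, each column mod 16 with carry):
  0816
+ 0972
  ----
  col 0: 6(6) + 2(2) + 0 (carry in) = 8 → 8(8), carry out 0
  col 1: 1(1) + 7(7) + 0 (carry in) = 8 → 8(8), carry out 0
  col 2: 8(8) + 9(9) + 0 (carry in) = 17 → 1(1), carry out 1
  col 3: 0(0) + 0(0) + 1 (carry in) = 1 → 1(1), carry out 0
Reading digits MSB→LSB: 1188
Strip leading zeros: 1188
= 0x1188


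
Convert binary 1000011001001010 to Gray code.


Binary: 1000011001001010
Gray code: G = B XOR (B >> 1)
B >> 1 = 0100001100100101
1000011001001010 XOR 0100001100100101:
  1 XOR 0 = 1
  0 XOR 1 = 1
  0 XOR 0 = 0
  0 XOR 0 = 0
  0 XOR 0 = 0
  1 XOR 0 = 1
  1 XOR 1 = 0
  0 XOR 1 = 1
  0 XOR 0 = 0
  1 XOR 0 = 1
  0 XOR 1 = 1
  0 XOR 0 = 0
  1 XOR 0 = 1
  0 XOR 1 = 1
  1 XOR 0 = 1
  0 XOR 1 = 1
= 1100010101101111


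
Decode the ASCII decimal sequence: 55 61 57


Codes (decimal): 55 61 57
Per-code ASCII lookup:
  55  (range 48-57: digits, 55 - 48 = 7) → '7'
  61  (special character) → '='
  57  (range 48-57: digits, 57 - 48 = 9) → '9'
= '7=9'


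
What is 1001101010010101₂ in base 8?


Group into 3-bit groups: 001001101010010101
  001 = 1
  001 = 1
  101 = 5
  010 = 2
  010 = 2
  101 = 5
= 0o115225


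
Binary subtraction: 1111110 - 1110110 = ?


Align and subtract column by column (LSB to MSB, borrowing when needed):
  1111110
- 1110110
  -------
  col 0: (0 - 0 borrow-in) - 0 → 0 - 0 = 0, borrow out 0
  col 1: (1 - 0 borrow-in) - 1 → 1 - 1 = 0, borrow out 0
  col 2: (1 - 0 borrow-in) - 1 → 1 - 1 = 0, borrow out 0
  col 3: (1 - 0 borrow-in) - 0 → 1 - 0 = 1, borrow out 0
  col 4: (1 - 0 borrow-in) - 1 → 1 - 1 = 0, borrow out 0
  col 5: (1 - 0 borrow-in) - 1 → 1 - 1 = 0, borrow out 0
  col 6: (1 - 0 borrow-in) - 1 → 1 - 1 = 0, borrow out 0
Reading bits MSB→LSB: 0001000
Strip leading zeros: 1000
= 1000


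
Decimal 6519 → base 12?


Divide by 12 repeatedly:
6519 ÷ 12 = 543 remainder 3
543 ÷ 12 = 45 remainder 3
45 ÷ 12 = 3 remainder 9
3 ÷ 12 = 0 remainder 3
Reading remainders bottom-up:
= 3933


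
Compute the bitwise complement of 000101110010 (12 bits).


Original: 000101110010
Invert all bits:
  bit 0: 0 → 1
  bit 1: 0 → 1
  bit 2: 0 → 1
  bit 3: 1 → 0
  bit 4: 0 → 1
  bit 5: 1 → 0
  bit 6: 1 → 0
  bit 7: 1 → 0
  bit 8: 0 → 1
  bit 9: 0 → 1
  bit 10: 1 → 0
  bit 11: 0 → 1
= 111010001101


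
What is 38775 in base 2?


Divide by 2 repeatedly:
38775 ÷ 2 = 19387 remainder 1
19387 ÷ 2 = 9693 remainder 1
9693 ÷ 2 = 4846 remainder 1
4846 ÷ 2 = 2423 remainder 0
2423 ÷ 2 = 1211 remainder 1
1211 ÷ 2 = 605 remainder 1
605 ÷ 2 = 302 remainder 1
302 ÷ 2 = 151 remainder 0
151 ÷ 2 = 75 remainder 1
75 ÷ 2 = 37 remainder 1
37 ÷ 2 = 18 remainder 1
18 ÷ 2 = 9 remainder 0
9 ÷ 2 = 4 remainder 1
4 ÷ 2 = 2 remainder 0
2 ÷ 2 = 1 remainder 0
1 ÷ 2 = 0 remainder 1
Reading remainders bottom-up:
= 1001011101110111


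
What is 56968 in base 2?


Divide by 2 repeatedly:
56968 ÷ 2 = 28484 remainder 0
28484 ÷ 2 = 14242 remainder 0
14242 ÷ 2 = 7121 remainder 0
7121 ÷ 2 = 3560 remainder 1
3560 ÷ 2 = 1780 remainder 0
1780 ÷ 2 = 890 remainder 0
890 ÷ 2 = 445 remainder 0
445 ÷ 2 = 222 remainder 1
222 ÷ 2 = 111 remainder 0
111 ÷ 2 = 55 remainder 1
55 ÷ 2 = 27 remainder 1
27 ÷ 2 = 13 remainder 1
13 ÷ 2 = 6 remainder 1
6 ÷ 2 = 3 remainder 0
3 ÷ 2 = 1 remainder 1
1 ÷ 2 = 0 remainder 1
Reading remainders bottom-up:
= 1101111010001000


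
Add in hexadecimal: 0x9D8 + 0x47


Align and add column by column (LSB to MSB, each column mod 16 with carry):
  09D8
+ 0047
  ----
  col 0: 8(8) + 7(7) + 0 (carry in) = 15 → F(15), carry out 0
  col 1: D(13) + 4(4) + 0 (carry in) = 17 → 1(1), carry out 1
  col 2: 9(9) + 0(0) + 1 (carry in) = 10 → A(10), carry out 0
  col 3: 0(0) + 0(0) + 0 (carry in) = 0 → 0(0), carry out 0
Reading digits MSB→LSB: 0A1F
Strip leading zeros: A1F
= 0xA1F


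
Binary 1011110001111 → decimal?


Positional values:
Bit 0: 1 × 2^0 = 1
Bit 1: 1 × 2^1 = 2
Bit 2: 1 × 2^2 = 4
Bit 3: 1 × 2^3 = 8
Bit 7: 1 × 2^7 = 128
Bit 8: 1 × 2^8 = 256
Bit 9: 1 × 2^9 = 512
Bit 10: 1 × 2^10 = 1024
Bit 12: 1 × 2^12 = 4096
Sum = 1 + 2 + 4 + 8 + 128 + 256 + 512 + 1024 + 4096
= 6031


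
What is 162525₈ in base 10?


Positional values:
Position 0: 5 × 8^0 = 5
Position 1: 2 × 8^1 = 16
Position 2: 5 × 8^2 = 320
Position 3: 2 × 8^3 = 1024
Position 4: 6 × 8^4 = 24576
Position 5: 1 × 8^5 = 32768
Sum = 5 + 16 + 320 + 1024 + 24576 + 32768
= 58709


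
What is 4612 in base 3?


Divide by 3 repeatedly:
4612 ÷ 3 = 1537 remainder 1
1537 ÷ 3 = 512 remainder 1
512 ÷ 3 = 170 remainder 2
170 ÷ 3 = 56 remainder 2
56 ÷ 3 = 18 remainder 2
18 ÷ 3 = 6 remainder 0
6 ÷ 3 = 2 remainder 0
2 ÷ 3 = 0 remainder 2
Reading remainders bottom-up:
= 20022211


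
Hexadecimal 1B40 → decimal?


Positional values:
Position 0: 0 × 16^0 = 0 × 1 = 0
Position 1: 4 × 16^1 = 4 × 16 = 64
Position 2: B × 16^2 = 11 × 256 = 2816
Position 3: 1 × 16^3 = 1 × 4096 = 4096
Sum = 0 + 64 + 2816 + 4096
= 6976


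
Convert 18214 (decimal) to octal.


Divide by 8 repeatedly:
18214 ÷ 8 = 2276 remainder 6
2276 ÷ 8 = 284 remainder 4
284 ÷ 8 = 35 remainder 4
35 ÷ 8 = 4 remainder 3
4 ÷ 8 = 0 remainder 4
Reading remainders bottom-up:
= 0o43446


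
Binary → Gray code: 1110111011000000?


Binary: 1110111011000000
Gray code: G = B XOR (B >> 1)
B >> 1 = 0111011101100000
1110111011000000 XOR 0111011101100000:
  1 XOR 0 = 1
  1 XOR 1 = 0
  1 XOR 1 = 0
  0 XOR 1 = 1
  1 XOR 0 = 1
  1 XOR 1 = 0
  1 XOR 1 = 0
  0 XOR 1 = 1
  1 XOR 0 = 1
  1 XOR 1 = 0
  0 XOR 1 = 1
  0 XOR 0 = 0
  0 XOR 0 = 0
  0 XOR 0 = 0
  0 XOR 0 = 0
  0 XOR 0 = 0
= 1001100110100000


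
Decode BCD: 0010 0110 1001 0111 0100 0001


Each 4-bit group → digit:
  0010 → 2
  0110 → 6
  1001 → 9
  0111 → 7
  0100 → 4
  0001 → 1
= 269741


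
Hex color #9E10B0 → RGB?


Hex: #9E10B0
R = 9E₁₆ = 158
G = 10₁₆ = 16
B = B0₁₆ = 176
= RGB(158, 16, 176)


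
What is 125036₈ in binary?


Each octal digit → 3 binary bits:
  1 = 001
  2 = 010
  5 = 101
  0 = 000
  3 = 011
  6 = 110
Concatenate: 001 010 101 000 011 110
= 001010101000011110


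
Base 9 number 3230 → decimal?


Positional values (base 9):
  0 × 9^0 = 0 × 1 = 0
  3 × 9^1 = 3 × 9 = 27
  2 × 9^2 = 2 × 81 = 162
  3 × 9^3 = 3 × 729 = 2187
Sum = 0 + 27 + 162 + 2187
= 2376


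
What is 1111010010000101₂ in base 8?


Group into 3-bit groups: 001111010010000101
  001 = 1
  111 = 7
  010 = 2
  010 = 2
  000 = 0
  101 = 5
= 0o172205


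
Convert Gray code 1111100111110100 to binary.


Gray code: 1111100111110100
MSB stays the same: 1
Each subsequent bit = prev_binary XOR current_gray:
  B[1] = 1 XOR 1 = 0
  B[2] = 0 XOR 1 = 1
  B[3] = 1 XOR 1 = 0
  B[4] = 0 XOR 1 = 1
  B[5] = 1 XOR 0 = 1
  B[6] = 1 XOR 0 = 1
  B[7] = 1 XOR 1 = 0
  B[8] = 0 XOR 1 = 1
  B[9] = 1 XOR 1 = 0
  B[10] = 0 XOR 1 = 1
  B[11] = 1 XOR 1 = 0
  B[12] = 0 XOR 0 = 0
  B[13] = 0 XOR 1 = 1
  B[14] = 1 XOR 0 = 1
  B[15] = 1 XOR 0 = 1
= 1010111010100111 (44711 decimal)


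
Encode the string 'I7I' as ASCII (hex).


String: 'I7I'  (3 characters)
Per-character ASCII lookup:
  'I': uppercase starts at 65: 'I' = 65 + 8 = 73 → 0x49
  '7': digits start at 48: '7' = 48 + 7 = 55 → 0x37
  'I': uppercase starts at 65: 'I' = 65 + 8 = 73 → 0x49
= 0x49 0x37 0x49


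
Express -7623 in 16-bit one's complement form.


Original: 0001110111000111
Invert all bits:
  bit 0: 0 → 1
  bit 1: 0 → 1
  bit 2: 0 → 1
  bit 3: 1 → 0
  bit 4: 1 → 0
  bit 5: 1 → 0
  bit 6: 0 → 1
  bit 7: 1 → 0
  bit 8: 1 → 0
  bit 9: 1 → 0
  bit 10: 0 → 1
  bit 11: 0 → 1
  bit 12: 0 → 1
  bit 13: 1 → 0
  bit 14: 1 → 0
  bit 15: 1 → 0
= 1110001000111000


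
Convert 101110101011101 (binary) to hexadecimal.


Group into 4-bit nibbles: 0101110101011101
  0101 = 5
  1101 = D
  0101 = 5
  1101 = D
= 0x5D5D


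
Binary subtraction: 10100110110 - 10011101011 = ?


Align and subtract column by column (LSB to MSB, borrowing when needed):
  10100110110
- 10011101011
  -----------
  col 0: (0 - 0 borrow-in) - 1 → borrow from next column: (0+2) - 1 = 1, borrow out 1
  col 1: (1 - 1 borrow-in) - 1 → borrow from next column: (0+2) - 1 = 1, borrow out 1
  col 2: (1 - 1 borrow-in) - 0 → 0 - 0 = 0, borrow out 0
  col 3: (0 - 0 borrow-in) - 1 → borrow from next column: (0+2) - 1 = 1, borrow out 1
  col 4: (1 - 1 borrow-in) - 0 → 0 - 0 = 0, borrow out 0
  col 5: (1 - 0 borrow-in) - 1 → 1 - 1 = 0, borrow out 0
  col 6: (0 - 0 borrow-in) - 1 → borrow from next column: (0+2) - 1 = 1, borrow out 1
  col 7: (0 - 1 borrow-in) - 1 → borrow from next column: (-1+2) - 1 = 0, borrow out 1
  col 8: (1 - 1 borrow-in) - 0 → 0 - 0 = 0, borrow out 0
  col 9: (0 - 0 borrow-in) - 0 → 0 - 0 = 0, borrow out 0
  col 10: (1 - 0 borrow-in) - 1 → 1 - 1 = 0, borrow out 0
Reading bits MSB→LSB: 00001001011
Strip leading zeros: 1001011
= 1001011


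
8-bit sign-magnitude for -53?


Sign bit: 1 (negative)
Magnitude: 53 = 0110101
= 10110101


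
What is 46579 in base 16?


Divide by 16 repeatedly:
46579 ÷ 16 = 2911 remainder 3 (3)
2911 ÷ 16 = 181 remainder 15 (F)
181 ÷ 16 = 11 remainder 5 (5)
11 ÷ 16 = 0 remainder 11 (B)
Reading remainders bottom-up:
= 0xB5F3


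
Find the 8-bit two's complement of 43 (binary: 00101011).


Original: 00101011
Step 1 - Invert all bits: 11010100
Step 2 - Add 1: 11010100 + 1
= 11010101 (represents -43)


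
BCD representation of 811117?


Each digit → 4-bit binary:
  8 → 1000
  1 → 0001
  1 → 0001
  1 → 0001
  1 → 0001
  7 → 0111
= 1000 0001 0001 0001 0001 0111


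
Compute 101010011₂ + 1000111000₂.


Align and add column by column (LSB to MSB, carry propagating):
  00101010011
+ 01000111000
  -----------
  col 0: 1 + 0 + 0 (carry in) = 1 → bit 1, carry out 0
  col 1: 1 + 0 + 0 (carry in) = 1 → bit 1, carry out 0
  col 2: 0 + 0 + 0 (carry in) = 0 → bit 0, carry out 0
  col 3: 0 + 1 + 0 (carry in) = 1 → bit 1, carry out 0
  col 4: 1 + 1 + 0 (carry in) = 2 → bit 0, carry out 1
  col 5: 0 + 1 + 1 (carry in) = 2 → bit 0, carry out 1
  col 6: 1 + 0 + 1 (carry in) = 2 → bit 0, carry out 1
  col 7: 0 + 0 + 1 (carry in) = 1 → bit 1, carry out 0
  col 8: 1 + 0 + 0 (carry in) = 1 → bit 1, carry out 0
  col 9: 0 + 1 + 0 (carry in) = 1 → bit 1, carry out 0
  col 10: 0 + 0 + 0 (carry in) = 0 → bit 0, carry out 0
Reading bits MSB→LSB: 01110001011
Strip leading zeros: 1110001011
= 1110001011


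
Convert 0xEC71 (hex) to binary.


Each hex digit → 4 binary bits:
  E = 1110
  C = 1100
  7 = 0111
  1 = 0001
Concatenate: 1110 1100 0111 0001
= 1110110001110001


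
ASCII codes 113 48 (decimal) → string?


Codes (decimal): 113 48
Per-code ASCII lookup:
  113  (range 97-122: lowercase, 113 - 97 = 16) → 'q'
  48  (range 48-57: digits, 48 - 48 = 0) → '0'
= 'q0'


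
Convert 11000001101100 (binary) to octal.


Group into 3-bit groups: 011000001101100
  011 = 3
  000 = 0
  001 = 1
  101 = 5
  100 = 4
= 0o30154


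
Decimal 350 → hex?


Divide by 16 repeatedly:
350 ÷ 16 = 21 remainder 14 (E)
21 ÷ 16 = 1 remainder 5 (5)
1 ÷ 16 = 0 remainder 1 (1)
Reading remainders bottom-up:
= 0x15E


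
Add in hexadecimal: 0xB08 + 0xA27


Align and add column by column (LSB to MSB, each column mod 16 with carry):
  0B08
+ 0A27
  ----
  col 0: 8(8) + 7(7) + 0 (carry in) = 15 → F(15), carry out 0
  col 1: 0(0) + 2(2) + 0 (carry in) = 2 → 2(2), carry out 0
  col 2: B(11) + A(10) + 0 (carry in) = 21 → 5(5), carry out 1
  col 3: 0(0) + 0(0) + 1 (carry in) = 1 → 1(1), carry out 0
Reading digits MSB→LSB: 152F
Strip leading zeros: 152F
= 0x152F


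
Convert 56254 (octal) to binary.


Each octal digit → 3 binary bits:
  5 = 101
  6 = 110
  2 = 010
  5 = 101
  4 = 100
Concatenate: 101 110 010 101 100
= 101110010101100


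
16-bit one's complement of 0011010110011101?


Original: 0011010110011101
Invert all bits:
  bit 0: 0 → 1
  bit 1: 0 → 1
  bit 2: 1 → 0
  bit 3: 1 → 0
  bit 4: 0 → 1
  bit 5: 1 → 0
  bit 6: 0 → 1
  bit 7: 1 → 0
  bit 8: 1 → 0
  bit 9: 0 → 1
  bit 10: 0 → 1
  bit 11: 1 → 0
  bit 12: 1 → 0
  bit 13: 1 → 0
  bit 14: 0 → 1
  bit 15: 1 → 0
= 1100101001100010


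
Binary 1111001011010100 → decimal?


Positional values:
Bit 2: 1 × 2^2 = 4
Bit 4: 1 × 2^4 = 16
Bit 6: 1 × 2^6 = 64
Bit 7: 1 × 2^7 = 128
Bit 9: 1 × 2^9 = 512
Bit 12: 1 × 2^12 = 4096
Bit 13: 1 × 2^13 = 8192
Bit 14: 1 × 2^14 = 16384
Bit 15: 1 × 2^15 = 32768
Sum = 4 + 16 + 64 + 128 + 512 + 4096 + 8192 + 16384 + 32768
= 62164


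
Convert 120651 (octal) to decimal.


Positional values:
Position 0: 1 × 8^0 = 1
Position 1: 5 × 8^1 = 40
Position 2: 6 × 8^2 = 384
Position 3: 0 × 8^3 = 0
Position 4: 2 × 8^4 = 8192
Position 5: 1 × 8^5 = 32768
Sum = 1 + 40 + 384 + 0 + 8192 + 32768
= 41385


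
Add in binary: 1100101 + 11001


Align and add column by column (LSB to MSB, carry propagating):
  01100101
+ 00011001
  --------
  col 0: 1 + 1 + 0 (carry in) = 2 → bit 0, carry out 1
  col 1: 0 + 0 + 1 (carry in) = 1 → bit 1, carry out 0
  col 2: 1 + 0 + 0 (carry in) = 1 → bit 1, carry out 0
  col 3: 0 + 1 + 0 (carry in) = 1 → bit 1, carry out 0
  col 4: 0 + 1 + 0 (carry in) = 1 → bit 1, carry out 0
  col 5: 1 + 0 + 0 (carry in) = 1 → bit 1, carry out 0
  col 6: 1 + 0 + 0 (carry in) = 1 → bit 1, carry out 0
  col 7: 0 + 0 + 0 (carry in) = 0 → bit 0, carry out 0
Reading bits MSB→LSB: 01111110
Strip leading zeros: 1111110
= 1111110


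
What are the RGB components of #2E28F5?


Hex: #2E28F5
R = 2E₁₆ = 46
G = 28₁₆ = 40
B = F5₁₆ = 245
= RGB(46, 40, 245)


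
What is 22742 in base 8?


Divide by 8 repeatedly:
22742 ÷ 8 = 2842 remainder 6
2842 ÷ 8 = 355 remainder 2
355 ÷ 8 = 44 remainder 3
44 ÷ 8 = 5 remainder 4
5 ÷ 8 = 0 remainder 5
Reading remainders bottom-up:
= 0o54326


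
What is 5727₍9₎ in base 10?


Positional values (base 9):
  7 × 9^0 = 7 × 1 = 7
  2 × 9^1 = 2 × 9 = 18
  7 × 9^2 = 7 × 81 = 567
  5 × 9^3 = 5 × 729 = 3645
Sum = 7 + 18 + 567 + 3645
= 4237


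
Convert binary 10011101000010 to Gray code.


Binary: 10011101000010
Gray code: G = B XOR (B >> 1)
B >> 1 = 01001110100001
10011101000010 XOR 01001110100001:
  1 XOR 0 = 1
  0 XOR 1 = 1
  0 XOR 0 = 0
  1 XOR 0 = 1
  1 XOR 1 = 0
  1 XOR 1 = 0
  0 XOR 1 = 1
  1 XOR 0 = 1
  0 XOR 1 = 1
  0 XOR 0 = 0
  0 XOR 0 = 0
  0 XOR 0 = 0
  1 XOR 0 = 1
  0 XOR 1 = 1
= 11010011100011


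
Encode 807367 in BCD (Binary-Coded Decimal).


Each digit → 4-bit binary:
  8 → 1000
  0 → 0000
  7 → 0111
  3 → 0011
  6 → 0110
  7 → 0111
= 1000 0000 0111 0011 0110 0111


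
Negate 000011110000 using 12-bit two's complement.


Original: 000011110000
Step 1 - Invert all bits: 111100001111
Step 2 - Add 1: 111100001111 + 1
= 111100010000 (represents -240)


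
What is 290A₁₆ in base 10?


Positional values:
Position 0: A × 16^0 = 10 × 1 = 10
Position 1: 0 × 16^1 = 0 × 16 = 0
Position 2: 9 × 16^2 = 9 × 256 = 2304
Position 3: 2 × 16^3 = 2 × 4096 = 8192
Sum = 10 + 0 + 2304 + 8192
= 10506


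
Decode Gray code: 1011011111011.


Gray code: 1011011111011
MSB stays the same: 1
Each subsequent bit = prev_binary XOR current_gray:
  B[1] = 1 XOR 0 = 1
  B[2] = 1 XOR 1 = 0
  B[3] = 0 XOR 1 = 1
  B[4] = 1 XOR 0 = 1
  B[5] = 1 XOR 1 = 0
  B[6] = 0 XOR 1 = 1
  B[7] = 1 XOR 1 = 0
  B[8] = 0 XOR 1 = 1
  B[9] = 1 XOR 1 = 0
  B[10] = 0 XOR 0 = 0
  B[11] = 0 XOR 1 = 1
  B[12] = 1 XOR 1 = 0
= 1101101010010 (6994 decimal)


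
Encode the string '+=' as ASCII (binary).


String: '+='  (2 characters)
Per-character ASCII lookup:
  '+': special character: '+' = 43 → 101011
  '=': special character: '=' = 61 → 111101
= 101011 111101


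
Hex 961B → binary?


Each hex digit → 4 binary bits:
  9 = 1001
  6 = 0110
  1 = 0001
  B = 1011
Concatenate: 1001 0110 0001 1011
= 1001011000011011


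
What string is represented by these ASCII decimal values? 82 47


Codes (decimal): 82 47
Per-code ASCII lookup:
  82  (range 65-90: uppercase, 82 - 65 = 17) → 'R'
  47  (special character) → '/'
= 'R/'


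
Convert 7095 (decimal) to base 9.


Divide by 9 repeatedly:
7095 ÷ 9 = 788 remainder 3
788 ÷ 9 = 87 remainder 5
87 ÷ 9 = 9 remainder 6
9 ÷ 9 = 1 remainder 0
1 ÷ 9 = 0 remainder 1
Reading remainders bottom-up:
= 10653


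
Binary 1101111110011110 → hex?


Group into 4-bit nibbles: 1101111110011110
  1101 = D
  1111 = F
  1001 = 9
  1110 = E
= 0xDF9E


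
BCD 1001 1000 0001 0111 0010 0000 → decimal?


Each 4-bit group → digit:
  1001 → 9
  1000 → 8
  0001 → 1
  0111 → 7
  0010 → 2
  0000 → 0
= 981720


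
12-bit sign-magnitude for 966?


Sign bit: 0 (positive)
Magnitude: 966 = 01111000110
= 001111000110


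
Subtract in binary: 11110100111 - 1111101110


Align and subtract column by column (LSB to MSB, borrowing when needed):
  11110100111
- 01111101110
  -----------
  col 0: (1 - 0 borrow-in) - 0 → 1 - 0 = 1, borrow out 0
  col 1: (1 - 0 borrow-in) - 1 → 1 - 1 = 0, borrow out 0
  col 2: (1 - 0 borrow-in) - 1 → 1 - 1 = 0, borrow out 0
  col 3: (0 - 0 borrow-in) - 1 → borrow from next column: (0+2) - 1 = 1, borrow out 1
  col 4: (0 - 1 borrow-in) - 0 → borrow from next column: (-1+2) - 0 = 1, borrow out 1
  col 5: (1 - 1 borrow-in) - 1 → borrow from next column: (0+2) - 1 = 1, borrow out 1
  col 6: (0 - 1 borrow-in) - 1 → borrow from next column: (-1+2) - 1 = 0, borrow out 1
  col 7: (1 - 1 borrow-in) - 1 → borrow from next column: (0+2) - 1 = 1, borrow out 1
  col 8: (1 - 1 borrow-in) - 1 → borrow from next column: (0+2) - 1 = 1, borrow out 1
  col 9: (1 - 1 borrow-in) - 1 → borrow from next column: (0+2) - 1 = 1, borrow out 1
  col 10: (1 - 1 borrow-in) - 0 → 0 - 0 = 0, borrow out 0
Reading bits MSB→LSB: 01110111001
Strip leading zeros: 1110111001
= 1110111001


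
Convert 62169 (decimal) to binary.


Divide by 2 repeatedly:
62169 ÷ 2 = 31084 remainder 1
31084 ÷ 2 = 15542 remainder 0
15542 ÷ 2 = 7771 remainder 0
7771 ÷ 2 = 3885 remainder 1
3885 ÷ 2 = 1942 remainder 1
1942 ÷ 2 = 971 remainder 0
971 ÷ 2 = 485 remainder 1
485 ÷ 2 = 242 remainder 1
242 ÷ 2 = 121 remainder 0
121 ÷ 2 = 60 remainder 1
60 ÷ 2 = 30 remainder 0
30 ÷ 2 = 15 remainder 0
15 ÷ 2 = 7 remainder 1
7 ÷ 2 = 3 remainder 1
3 ÷ 2 = 1 remainder 1
1 ÷ 2 = 0 remainder 1
Reading remainders bottom-up:
= 1111001011011001


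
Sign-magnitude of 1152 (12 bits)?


Sign bit: 0 (positive)
Magnitude: 1152 = 10010000000
= 010010000000


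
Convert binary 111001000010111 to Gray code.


Binary: 111001000010111
Gray code: G = B XOR (B >> 1)
B >> 1 = 011100100001011
111001000010111 XOR 011100100001011:
  1 XOR 0 = 1
  1 XOR 1 = 0
  1 XOR 1 = 0
  0 XOR 1 = 1
  0 XOR 0 = 0
  1 XOR 0 = 1
  0 XOR 1 = 1
  0 XOR 0 = 0
  0 XOR 0 = 0
  0 XOR 0 = 0
  1 XOR 0 = 1
  0 XOR 1 = 1
  1 XOR 0 = 1
  1 XOR 1 = 0
  1 XOR 1 = 0
= 100101100011100


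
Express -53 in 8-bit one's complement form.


Original: 00110101
Invert all bits:
  bit 0: 0 → 1
  bit 1: 0 → 1
  bit 2: 1 → 0
  bit 3: 1 → 0
  bit 4: 0 → 1
  bit 5: 1 → 0
  bit 6: 0 → 1
  bit 7: 1 → 0
= 11001010


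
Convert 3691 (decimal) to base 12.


Divide by 12 repeatedly:
3691 ÷ 12 = 307 remainder 7
307 ÷ 12 = 25 remainder 7
25 ÷ 12 = 2 remainder 1
2 ÷ 12 = 0 remainder 2
Reading remainders bottom-up:
= 2177


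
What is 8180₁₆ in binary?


Each hex digit → 4 binary bits:
  8 = 1000
  1 = 0001
  8 = 1000
  0 = 0000
Concatenate: 1000 0001 1000 0000
= 1000000110000000


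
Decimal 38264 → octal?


Divide by 8 repeatedly:
38264 ÷ 8 = 4783 remainder 0
4783 ÷ 8 = 597 remainder 7
597 ÷ 8 = 74 remainder 5
74 ÷ 8 = 9 remainder 2
9 ÷ 8 = 1 remainder 1
1 ÷ 8 = 0 remainder 1
Reading remainders bottom-up:
= 0o112570


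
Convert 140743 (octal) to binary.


Each octal digit → 3 binary bits:
  1 = 001
  4 = 100
  0 = 000
  7 = 111
  4 = 100
  3 = 011
Concatenate: 001 100 000 111 100 011
= 001100000111100011


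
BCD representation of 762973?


Each digit → 4-bit binary:
  7 → 0111
  6 → 0110
  2 → 0010
  9 → 1001
  7 → 0111
  3 → 0011
= 0111 0110 0010 1001 0111 0011


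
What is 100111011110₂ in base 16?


Group into 4-bit nibbles: 100111011110
  1001 = 9
  1101 = D
  1110 = E
= 0x9DE


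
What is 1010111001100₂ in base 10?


Positional values:
Bit 2: 1 × 2^2 = 4
Bit 3: 1 × 2^3 = 8
Bit 6: 1 × 2^6 = 64
Bit 7: 1 × 2^7 = 128
Bit 8: 1 × 2^8 = 256
Bit 10: 1 × 2^10 = 1024
Bit 12: 1 × 2^12 = 4096
Sum = 4 + 8 + 64 + 128 + 256 + 1024 + 4096
= 5580


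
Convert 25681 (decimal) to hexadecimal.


Divide by 16 repeatedly:
25681 ÷ 16 = 1605 remainder 1 (1)
1605 ÷ 16 = 100 remainder 5 (5)
100 ÷ 16 = 6 remainder 4 (4)
6 ÷ 16 = 0 remainder 6 (6)
Reading remainders bottom-up:
= 0x6451


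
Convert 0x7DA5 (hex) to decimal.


Positional values:
Position 0: 5 × 16^0 = 5 × 1 = 5
Position 1: A × 16^1 = 10 × 16 = 160
Position 2: D × 16^2 = 13 × 256 = 3328
Position 3: 7 × 16^3 = 7 × 4096 = 28672
Sum = 5 + 160 + 3328 + 28672
= 32165


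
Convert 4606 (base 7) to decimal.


Positional values (base 7):
  6 × 7^0 = 6 × 1 = 6
  0 × 7^1 = 0 × 7 = 0
  6 × 7^2 = 6 × 49 = 294
  4 × 7^3 = 4 × 343 = 1372
Sum = 6 + 0 + 294 + 1372
= 1672


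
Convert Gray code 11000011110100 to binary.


Gray code: 11000011110100
MSB stays the same: 1
Each subsequent bit = prev_binary XOR current_gray:
  B[1] = 1 XOR 1 = 0
  B[2] = 0 XOR 0 = 0
  B[3] = 0 XOR 0 = 0
  B[4] = 0 XOR 0 = 0
  B[5] = 0 XOR 0 = 0
  B[6] = 0 XOR 1 = 1
  B[7] = 1 XOR 1 = 0
  B[8] = 0 XOR 1 = 1
  B[9] = 1 XOR 1 = 0
  B[10] = 0 XOR 0 = 0
  B[11] = 0 XOR 1 = 1
  B[12] = 1 XOR 0 = 1
  B[13] = 1 XOR 0 = 1
= 10000010100111 (8359 decimal)


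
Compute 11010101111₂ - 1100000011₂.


Align and subtract column by column (LSB to MSB, borrowing when needed):
  11010101111
- 01100000011
  -----------
  col 0: (1 - 0 borrow-in) - 1 → 1 - 1 = 0, borrow out 0
  col 1: (1 - 0 borrow-in) - 1 → 1 - 1 = 0, borrow out 0
  col 2: (1 - 0 borrow-in) - 0 → 1 - 0 = 1, borrow out 0
  col 3: (1 - 0 borrow-in) - 0 → 1 - 0 = 1, borrow out 0
  col 4: (0 - 0 borrow-in) - 0 → 0 - 0 = 0, borrow out 0
  col 5: (1 - 0 borrow-in) - 0 → 1 - 0 = 1, borrow out 0
  col 6: (0 - 0 borrow-in) - 0 → 0 - 0 = 0, borrow out 0
  col 7: (1 - 0 borrow-in) - 0 → 1 - 0 = 1, borrow out 0
  col 8: (0 - 0 borrow-in) - 1 → borrow from next column: (0+2) - 1 = 1, borrow out 1
  col 9: (1 - 1 borrow-in) - 1 → borrow from next column: (0+2) - 1 = 1, borrow out 1
  col 10: (1 - 1 borrow-in) - 0 → 0 - 0 = 0, borrow out 0
Reading bits MSB→LSB: 01110101100
Strip leading zeros: 1110101100
= 1110101100


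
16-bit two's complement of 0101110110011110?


Original: 0101110110011110
Step 1 - Invert all bits: 1010001001100001
Step 2 - Add 1: 1010001001100001 + 1
= 1010001001100010 (represents -23966)


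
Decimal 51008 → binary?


Divide by 2 repeatedly:
51008 ÷ 2 = 25504 remainder 0
25504 ÷ 2 = 12752 remainder 0
12752 ÷ 2 = 6376 remainder 0
6376 ÷ 2 = 3188 remainder 0
3188 ÷ 2 = 1594 remainder 0
1594 ÷ 2 = 797 remainder 0
797 ÷ 2 = 398 remainder 1
398 ÷ 2 = 199 remainder 0
199 ÷ 2 = 99 remainder 1
99 ÷ 2 = 49 remainder 1
49 ÷ 2 = 24 remainder 1
24 ÷ 2 = 12 remainder 0
12 ÷ 2 = 6 remainder 0
6 ÷ 2 = 3 remainder 0
3 ÷ 2 = 1 remainder 1
1 ÷ 2 = 0 remainder 1
Reading remainders bottom-up:
= 1100011101000000


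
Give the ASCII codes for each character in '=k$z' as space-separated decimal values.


String: '=k$z'  (4 characters)
Per-character ASCII lookup:
  '=': special character: '=' = 61
  'k': lowercase starts at 97: 'k' = 97 + 10 = 107
  '$': special character: '$' = 36
  'z': lowercase starts at 97: 'z' = 97 + 25 = 122
= 61 107 36 122


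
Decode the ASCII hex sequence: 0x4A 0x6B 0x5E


Codes (hex): 0x4A 0x6B 0x5E
Per-code ASCII lookup:
  0x4A = 74  (range 65-90: uppercase, 74 - 65 = 9) → 'J'
  0x6B = 107  (range 97-122: lowercase, 107 - 97 = 10) → 'k'
  0x5E = 94  (special character) → '^'
= 'Jk^'


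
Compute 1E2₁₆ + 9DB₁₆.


Align and add column by column (LSB to MSB, each column mod 16 with carry):
  01E2
+ 09DB
  ----
  col 0: 2(2) + B(11) + 0 (carry in) = 13 → D(13), carry out 0
  col 1: E(14) + D(13) + 0 (carry in) = 27 → B(11), carry out 1
  col 2: 1(1) + 9(9) + 1 (carry in) = 11 → B(11), carry out 0
  col 3: 0(0) + 0(0) + 0 (carry in) = 0 → 0(0), carry out 0
Reading digits MSB→LSB: 0BBD
Strip leading zeros: BBD
= 0xBBD


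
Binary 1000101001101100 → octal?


Group into 3-bit groups: 001000101001101100
  001 = 1
  000 = 0
  101 = 5
  001 = 1
  101 = 5
  100 = 4
= 0o105154


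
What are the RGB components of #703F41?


Hex: #703F41
R = 70₁₆ = 112
G = 3F₁₆ = 63
B = 41₁₆ = 65
= RGB(112, 63, 65)


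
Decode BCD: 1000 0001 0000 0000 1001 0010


Each 4-bit group → digit:
  1000 → 8
  0001 → 1
  0000 → 0
  0000 → 0
  1001 → 9
  0010 → 2
= 810092


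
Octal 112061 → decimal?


Positional values:
Position 0: 1 × 8^0 = 1
Position 1: 6 × 8^1 = 48
Position 2: 0 × 8^2 = 0
Position 3: 2 × 8^3 = 1024
Position 4: 1 × 8^4 = 4096
Position 5: 1 × 8^5 = 32768
Sum = 1 + 48 + 0 + 1024 + 4096 + 32768
= 37937


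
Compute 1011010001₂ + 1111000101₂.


Align and add column by column (LSB to MSB, carry propagating):
  01011010001
+ 01111000101
  -----------
  col 0: 1 + 1 + 0 (carry in) = 2 → bit 0, carry out 1
  col 1: 0 + 0 + 1 (carry in) = 1 → bit 1, carry out 0
  col 2: 0 + 1 + 0 (carry in) = 1 → bit 1, carry out 0
  col 3: 0 + 0 + 0 (carry in) = 0 → bit 0, carry out 0
  col 4: 1 + 0 + 0 (carry in) = 1 → bit 1, carry out 0
  col 5: 0 + 0 + 0 (carry in) = 0 → bit 0, carry out 0
  col 6: 1 + 1 + 0 (carry in) = 2 → bit 0, carry out 1
  col 7: 1 + 1 + 1 (carry in) = 3 → bit 1, carry out 1
  col 8: 0 + 1 + 1 (carry in) = 2 → bit 0, carry out 1
  col 9: 1 + 1 + 1 (carry in) = 3 → bit 1, carry out 1
  col 10: 0 + 0 + 1 (carry in) = 1 → bit 1, carry out 0
Reading bits MSB→LSB: 11010010110
Strip leading zeros: 11010010110
= 11010010110
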